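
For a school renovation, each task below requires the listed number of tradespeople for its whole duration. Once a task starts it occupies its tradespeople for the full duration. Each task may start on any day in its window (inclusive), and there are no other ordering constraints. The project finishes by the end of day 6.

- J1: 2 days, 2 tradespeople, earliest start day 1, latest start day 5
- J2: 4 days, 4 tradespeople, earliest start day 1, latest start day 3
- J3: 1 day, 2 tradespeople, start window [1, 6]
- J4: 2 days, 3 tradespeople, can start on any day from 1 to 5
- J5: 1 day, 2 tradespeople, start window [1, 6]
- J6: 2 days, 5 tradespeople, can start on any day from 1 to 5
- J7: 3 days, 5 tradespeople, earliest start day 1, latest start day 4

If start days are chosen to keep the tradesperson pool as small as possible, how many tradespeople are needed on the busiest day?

Early-start (J1@1, J2@1, J3@1, J4@1, J5@1, J6@1, J7@1) gives peak 23: d1:23  d2:19  d3:9  d4:4  d5:0  d6:0.
Shift J4→2, J6→5, J7→4.
Schedule J1@1, J2@1, J3@1, J4@2, J5@1, J6@5, J7@4: d1:10  d2:9  d3:7  d4:9  d5:10  d6:10 — peak 10.
Total tradesperson-days = 55 over 6 days ⇒ peak ≥ ⌈55/6⌉ = 10, so 10 is optimal.

10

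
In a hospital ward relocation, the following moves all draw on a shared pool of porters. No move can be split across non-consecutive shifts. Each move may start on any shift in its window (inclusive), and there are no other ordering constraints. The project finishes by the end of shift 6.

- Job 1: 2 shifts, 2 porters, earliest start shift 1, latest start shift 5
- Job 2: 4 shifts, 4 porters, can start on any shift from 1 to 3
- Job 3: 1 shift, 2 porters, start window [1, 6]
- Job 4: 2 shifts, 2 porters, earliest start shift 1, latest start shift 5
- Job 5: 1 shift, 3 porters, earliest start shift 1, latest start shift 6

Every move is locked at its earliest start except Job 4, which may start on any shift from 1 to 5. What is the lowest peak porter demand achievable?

Job 4@1: s1:13  s2:8  s3:4  s4:4  s5:0  s6:0 → peak 13
Job 4@2: s1:11  s2:8  s3:6  s4:4  s5:0  s6:0 → peak 11
Job 4@3: s1:11  s2:6  s3:6  s4:6  s5:0  s6:0 → peak 11
Job 4@4: s1:11  s2:6  s3:4  s4:6  s5:2  s6:0 → peak 11
Job 4@5: s1:11  s2:6  s3:4  s4:4  s5:2  s6:2 → peak 11
Best is Job 4@2, peak 11.

11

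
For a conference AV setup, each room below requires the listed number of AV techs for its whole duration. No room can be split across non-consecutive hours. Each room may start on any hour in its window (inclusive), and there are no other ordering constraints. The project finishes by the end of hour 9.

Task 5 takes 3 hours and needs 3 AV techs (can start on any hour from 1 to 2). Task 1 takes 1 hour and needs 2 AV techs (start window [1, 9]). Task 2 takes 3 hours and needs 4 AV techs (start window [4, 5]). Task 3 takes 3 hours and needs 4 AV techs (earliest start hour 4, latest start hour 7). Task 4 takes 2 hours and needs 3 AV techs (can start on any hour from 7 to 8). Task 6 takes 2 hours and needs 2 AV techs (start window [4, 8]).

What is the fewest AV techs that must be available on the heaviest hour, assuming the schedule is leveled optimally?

7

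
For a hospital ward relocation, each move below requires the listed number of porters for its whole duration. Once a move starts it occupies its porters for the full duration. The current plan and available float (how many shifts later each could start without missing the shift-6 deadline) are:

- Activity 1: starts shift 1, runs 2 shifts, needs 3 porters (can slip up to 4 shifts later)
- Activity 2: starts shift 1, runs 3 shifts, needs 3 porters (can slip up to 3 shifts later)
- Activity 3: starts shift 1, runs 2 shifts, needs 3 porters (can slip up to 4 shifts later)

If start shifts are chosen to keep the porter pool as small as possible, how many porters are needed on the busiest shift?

6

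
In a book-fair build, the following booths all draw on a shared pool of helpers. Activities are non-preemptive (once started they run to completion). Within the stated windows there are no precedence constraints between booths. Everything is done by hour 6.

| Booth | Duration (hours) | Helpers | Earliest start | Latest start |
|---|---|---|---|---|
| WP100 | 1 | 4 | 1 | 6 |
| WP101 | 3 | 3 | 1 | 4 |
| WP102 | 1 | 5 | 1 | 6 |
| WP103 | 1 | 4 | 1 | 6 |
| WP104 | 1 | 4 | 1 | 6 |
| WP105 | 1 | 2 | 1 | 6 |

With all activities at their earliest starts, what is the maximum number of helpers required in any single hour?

22

Early-start schedule: WP100@1, WP101@1, WP102@1, WP103@1, WP104@1, WP105@1.
Load per hour: hour 1: 22, hour 2: 3, hour 3: 3, hour 4: 0, hour 5: 0, hour 6: 0.
Peak is 22.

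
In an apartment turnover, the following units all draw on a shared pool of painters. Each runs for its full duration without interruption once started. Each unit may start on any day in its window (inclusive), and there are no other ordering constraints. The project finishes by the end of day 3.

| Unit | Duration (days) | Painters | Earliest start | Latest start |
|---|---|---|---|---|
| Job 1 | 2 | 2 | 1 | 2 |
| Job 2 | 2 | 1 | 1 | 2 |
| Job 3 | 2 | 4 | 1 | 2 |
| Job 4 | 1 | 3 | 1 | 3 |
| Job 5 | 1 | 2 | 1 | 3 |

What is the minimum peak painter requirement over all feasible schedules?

7

Early-start (Job 1@1, Job 2@1, Job 3@1, Job 4@1, Job 5@1) gives peak 12: d1:12  d2:7  d3:0.
Shift Job 4→3, Job 5→3.
Schedule Job 1@1, Job 2@1, Job 3@1, Job 4@3, Job 5@3: d1:7  d2:7  d3:5 — peak 7.
Total painter-days = 19 over 3 days ⇒ peak ≥ ⌈19/3⌉ = 7, so 7 is optimal.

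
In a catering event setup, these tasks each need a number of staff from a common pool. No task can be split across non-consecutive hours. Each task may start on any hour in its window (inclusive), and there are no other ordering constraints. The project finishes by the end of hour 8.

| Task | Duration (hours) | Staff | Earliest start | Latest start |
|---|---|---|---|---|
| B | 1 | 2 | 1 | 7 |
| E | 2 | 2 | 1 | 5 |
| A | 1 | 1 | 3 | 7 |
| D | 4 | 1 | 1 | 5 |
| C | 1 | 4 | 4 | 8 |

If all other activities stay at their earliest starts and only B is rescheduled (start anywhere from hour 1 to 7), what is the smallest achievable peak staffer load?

5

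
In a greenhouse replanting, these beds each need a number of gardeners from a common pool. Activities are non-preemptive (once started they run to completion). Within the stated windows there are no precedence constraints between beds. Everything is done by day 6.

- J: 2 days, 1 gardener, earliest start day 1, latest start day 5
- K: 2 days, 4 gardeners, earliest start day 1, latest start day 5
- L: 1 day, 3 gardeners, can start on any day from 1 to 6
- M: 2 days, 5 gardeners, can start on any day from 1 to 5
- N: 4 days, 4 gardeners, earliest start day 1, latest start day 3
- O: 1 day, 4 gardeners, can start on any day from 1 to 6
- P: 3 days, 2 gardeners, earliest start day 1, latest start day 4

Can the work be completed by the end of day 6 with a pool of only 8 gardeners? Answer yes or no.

no

Total gardener-days = 49; over 6 days the average is 49/6 > 8, so some day must exceed 8.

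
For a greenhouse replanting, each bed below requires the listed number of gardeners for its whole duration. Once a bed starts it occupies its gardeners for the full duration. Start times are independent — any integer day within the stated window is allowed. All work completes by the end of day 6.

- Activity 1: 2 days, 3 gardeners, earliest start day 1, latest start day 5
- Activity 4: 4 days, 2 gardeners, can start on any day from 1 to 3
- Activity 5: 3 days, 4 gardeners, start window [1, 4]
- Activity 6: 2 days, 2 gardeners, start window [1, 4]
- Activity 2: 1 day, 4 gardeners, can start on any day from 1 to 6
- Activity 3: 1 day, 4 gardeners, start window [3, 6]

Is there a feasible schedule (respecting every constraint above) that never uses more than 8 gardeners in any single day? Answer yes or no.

Schedule Activity 1@1, Activity 4@1, Activity 5@3, Activity 6@1, Activity 2@5, Activity 3@6: d1:7  d2:7  d3:6  d4:6  d5:8  d6:4 — peak 8 ≤ 8.

yes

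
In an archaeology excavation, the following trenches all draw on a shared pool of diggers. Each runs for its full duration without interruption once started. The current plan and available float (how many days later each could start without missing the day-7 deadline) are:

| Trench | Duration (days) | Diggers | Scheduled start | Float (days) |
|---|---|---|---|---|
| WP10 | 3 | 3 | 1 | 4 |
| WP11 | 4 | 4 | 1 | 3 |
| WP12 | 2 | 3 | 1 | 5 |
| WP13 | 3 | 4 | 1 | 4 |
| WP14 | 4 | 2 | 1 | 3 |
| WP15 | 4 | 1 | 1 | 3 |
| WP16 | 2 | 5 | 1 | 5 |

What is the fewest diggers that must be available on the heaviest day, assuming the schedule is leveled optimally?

Early-start (WP10@1, WP11@1, WP12@1, WP13@1, WP14@1, WP15@1, WP16@1) gives peak 22: d1:22  d2:22  d3:14  d4:7  d5:0  d6:0  d7:0.
Shift WP12→4, WP13→5, WP16→6.
Schedule WP10@1, WP11@1, WP12@4, WP13@5, WP14@1, WP15@1, WP16@6: d1:10  d2:10  d3:10  d4:10  d5:7  d6:9  d7:9 — peak 10.
Total digger-days = 65 over 7 days ⇒ peak ≥ ⌈65/7⌉ = 10, so 10 is optimal.

10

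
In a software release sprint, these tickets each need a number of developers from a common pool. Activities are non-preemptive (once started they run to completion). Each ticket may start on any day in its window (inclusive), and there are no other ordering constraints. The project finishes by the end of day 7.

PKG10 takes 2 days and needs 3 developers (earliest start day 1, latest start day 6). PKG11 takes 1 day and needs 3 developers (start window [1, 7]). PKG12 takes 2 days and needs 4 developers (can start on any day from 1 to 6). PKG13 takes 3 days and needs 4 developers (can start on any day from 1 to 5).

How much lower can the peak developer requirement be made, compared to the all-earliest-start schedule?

8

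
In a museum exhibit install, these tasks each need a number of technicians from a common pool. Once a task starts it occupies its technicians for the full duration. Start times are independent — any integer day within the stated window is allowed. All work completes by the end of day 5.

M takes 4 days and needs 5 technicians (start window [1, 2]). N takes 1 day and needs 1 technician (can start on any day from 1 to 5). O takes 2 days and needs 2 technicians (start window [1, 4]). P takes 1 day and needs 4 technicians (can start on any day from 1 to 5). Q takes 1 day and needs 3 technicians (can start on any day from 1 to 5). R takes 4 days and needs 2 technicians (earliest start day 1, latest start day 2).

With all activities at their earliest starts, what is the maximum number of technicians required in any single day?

17

Early-start schedule: M@1, N@1, O@1, P@1, Q@1, R@1.
Load per day: day 1: 17, day 2: 9, day 3: 7, day 4: 7, day 5: 0.
Peak is 17.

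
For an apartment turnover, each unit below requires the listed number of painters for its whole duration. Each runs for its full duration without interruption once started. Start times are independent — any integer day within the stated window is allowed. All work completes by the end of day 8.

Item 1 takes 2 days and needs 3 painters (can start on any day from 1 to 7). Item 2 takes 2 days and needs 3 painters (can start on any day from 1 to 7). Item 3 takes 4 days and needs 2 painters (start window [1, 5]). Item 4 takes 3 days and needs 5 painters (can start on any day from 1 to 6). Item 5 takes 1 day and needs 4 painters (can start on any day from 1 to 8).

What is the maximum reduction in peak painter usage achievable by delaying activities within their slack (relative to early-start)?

12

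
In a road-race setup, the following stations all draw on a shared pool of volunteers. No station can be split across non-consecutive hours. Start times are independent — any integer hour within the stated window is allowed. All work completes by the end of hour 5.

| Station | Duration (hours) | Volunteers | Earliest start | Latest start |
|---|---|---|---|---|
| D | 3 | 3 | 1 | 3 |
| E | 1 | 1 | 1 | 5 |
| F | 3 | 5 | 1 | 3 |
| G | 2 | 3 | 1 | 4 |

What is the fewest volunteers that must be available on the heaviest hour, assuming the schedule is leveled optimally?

Early-start (D@1, E@1, F@1, G@1) gives peak 12: h1:12  h2:11  h3:8  h4:0  h5:0.
Shift F→2, G→4.
Schedule D@1, E@1, F@2, G@4: h1:4  h2:8  h3:8  h4:8  h5:3 — peak 8.

8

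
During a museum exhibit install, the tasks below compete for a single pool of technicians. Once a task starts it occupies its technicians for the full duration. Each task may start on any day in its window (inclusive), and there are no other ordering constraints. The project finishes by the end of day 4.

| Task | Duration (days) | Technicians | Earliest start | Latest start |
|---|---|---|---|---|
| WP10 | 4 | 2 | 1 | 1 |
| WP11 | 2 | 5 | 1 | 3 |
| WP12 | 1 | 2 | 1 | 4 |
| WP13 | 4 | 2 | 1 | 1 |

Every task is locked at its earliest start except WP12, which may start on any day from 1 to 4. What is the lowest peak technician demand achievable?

WP12@1: d1:11  d2:9  d3:4  d4:4 → peak 11
WP12@2: d1:9  d2:11  d3:4  d4:4 → peak 11
WP12@3: d1:9  d2:9  d3:6  d4:4 → peak 9
WP12@4: d1:9  d2:9  d3:4  d4:6 → peak 9
Best is WP12@3, peak 9.

9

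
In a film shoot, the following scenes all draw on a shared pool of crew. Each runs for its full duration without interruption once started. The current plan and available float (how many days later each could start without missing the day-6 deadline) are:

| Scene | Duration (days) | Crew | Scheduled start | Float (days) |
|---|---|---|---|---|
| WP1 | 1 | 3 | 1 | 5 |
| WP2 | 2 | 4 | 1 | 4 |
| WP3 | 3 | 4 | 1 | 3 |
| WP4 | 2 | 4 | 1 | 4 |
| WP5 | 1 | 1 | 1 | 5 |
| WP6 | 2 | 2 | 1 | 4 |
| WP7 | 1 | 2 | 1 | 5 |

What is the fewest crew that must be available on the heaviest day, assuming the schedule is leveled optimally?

8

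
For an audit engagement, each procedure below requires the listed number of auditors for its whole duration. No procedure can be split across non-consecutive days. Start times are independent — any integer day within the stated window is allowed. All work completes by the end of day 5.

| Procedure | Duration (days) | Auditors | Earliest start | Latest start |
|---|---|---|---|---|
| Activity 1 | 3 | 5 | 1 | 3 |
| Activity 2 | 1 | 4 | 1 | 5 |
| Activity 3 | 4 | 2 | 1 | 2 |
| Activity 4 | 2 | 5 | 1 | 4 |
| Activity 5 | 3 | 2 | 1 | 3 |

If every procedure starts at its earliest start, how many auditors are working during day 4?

2

At early start, day 4 has: Activity 3.
Demand: 2 = 2.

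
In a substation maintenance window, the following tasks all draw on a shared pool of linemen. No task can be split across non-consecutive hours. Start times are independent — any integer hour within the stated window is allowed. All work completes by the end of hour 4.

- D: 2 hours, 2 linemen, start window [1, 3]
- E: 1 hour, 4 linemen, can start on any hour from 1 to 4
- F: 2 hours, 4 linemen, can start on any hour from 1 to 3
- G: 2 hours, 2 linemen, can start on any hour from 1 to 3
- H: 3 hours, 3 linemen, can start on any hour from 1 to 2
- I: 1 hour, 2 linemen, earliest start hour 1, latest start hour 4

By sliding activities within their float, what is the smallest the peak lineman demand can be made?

9

Early-start (D@1, E@1, F@1, G@1, H@1, I@1) gives peak 17: h1:17  h2:11  h3:3  h4:0.
Shift F→2, G→3, I→4.
Schedule D@1, E@1, F@2, G@3, H@1, I@4: h1:9  h2:9  h3:9  h4:4 — peak 9.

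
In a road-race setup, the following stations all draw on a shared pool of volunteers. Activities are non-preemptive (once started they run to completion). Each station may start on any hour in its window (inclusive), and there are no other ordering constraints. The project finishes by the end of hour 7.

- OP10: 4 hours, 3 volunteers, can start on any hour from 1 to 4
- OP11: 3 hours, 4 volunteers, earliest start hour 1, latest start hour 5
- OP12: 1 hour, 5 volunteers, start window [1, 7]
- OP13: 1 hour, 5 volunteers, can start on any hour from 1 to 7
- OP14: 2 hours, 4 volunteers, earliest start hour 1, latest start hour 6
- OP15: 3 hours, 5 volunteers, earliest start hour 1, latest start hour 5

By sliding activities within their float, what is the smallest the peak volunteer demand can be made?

9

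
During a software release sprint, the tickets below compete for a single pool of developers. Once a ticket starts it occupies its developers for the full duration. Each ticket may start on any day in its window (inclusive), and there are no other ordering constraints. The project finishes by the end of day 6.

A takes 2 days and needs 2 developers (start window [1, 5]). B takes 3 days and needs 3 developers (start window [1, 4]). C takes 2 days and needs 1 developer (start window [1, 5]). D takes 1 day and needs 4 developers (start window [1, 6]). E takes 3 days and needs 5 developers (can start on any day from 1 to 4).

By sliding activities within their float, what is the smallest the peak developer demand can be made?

Early-start (A@1, B@1, C@1, D@1, E@1) gives peak 15: d1:15  d2:11  d3:8  d4:0  d5:0  d6:0.
Shift D→3, E→4.
Schedule A@1, B@1, C@1, D@3, E@4: d1:6  d2:6  d3:7  d4:5  d5:5  d6:5 — peak 7.

7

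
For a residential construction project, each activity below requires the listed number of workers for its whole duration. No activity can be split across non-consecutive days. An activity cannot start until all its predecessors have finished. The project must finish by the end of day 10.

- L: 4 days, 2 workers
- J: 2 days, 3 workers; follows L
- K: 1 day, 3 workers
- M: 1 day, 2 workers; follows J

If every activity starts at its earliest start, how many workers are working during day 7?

2

At early start, day 7 has: M.
Demand: 2 = 2.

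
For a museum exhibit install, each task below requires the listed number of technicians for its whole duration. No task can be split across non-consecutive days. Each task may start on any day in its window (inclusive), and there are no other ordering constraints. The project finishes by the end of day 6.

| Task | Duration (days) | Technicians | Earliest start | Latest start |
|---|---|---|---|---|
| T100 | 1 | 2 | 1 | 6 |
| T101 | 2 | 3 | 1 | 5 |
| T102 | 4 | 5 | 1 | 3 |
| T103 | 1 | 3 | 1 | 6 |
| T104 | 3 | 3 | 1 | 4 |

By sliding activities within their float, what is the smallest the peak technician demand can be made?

Early-start (T100@1, T101@1, T102@1, T103@1, T104@1) gives peak 16: d1:16  d2:11  d3:8  d4:5  d5:0  d6:0.
Shift T102→2, T104→3.
Schedule T100@1, T101@1, T102@2, T103@1, T104@3: d1:8  d2:8  d3:8  d4:8  d5:8  d6:0 — peak 8.

8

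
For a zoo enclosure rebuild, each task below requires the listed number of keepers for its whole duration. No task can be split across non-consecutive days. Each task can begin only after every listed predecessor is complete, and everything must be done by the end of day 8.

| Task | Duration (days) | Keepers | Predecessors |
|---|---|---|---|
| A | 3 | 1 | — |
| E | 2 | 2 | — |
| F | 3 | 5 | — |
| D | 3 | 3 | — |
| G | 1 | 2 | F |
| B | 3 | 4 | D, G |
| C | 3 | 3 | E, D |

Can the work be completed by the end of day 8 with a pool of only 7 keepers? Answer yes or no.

no

The minimum achievable peak is 8; 7 < 8, so no feasible schedule stays within the cap.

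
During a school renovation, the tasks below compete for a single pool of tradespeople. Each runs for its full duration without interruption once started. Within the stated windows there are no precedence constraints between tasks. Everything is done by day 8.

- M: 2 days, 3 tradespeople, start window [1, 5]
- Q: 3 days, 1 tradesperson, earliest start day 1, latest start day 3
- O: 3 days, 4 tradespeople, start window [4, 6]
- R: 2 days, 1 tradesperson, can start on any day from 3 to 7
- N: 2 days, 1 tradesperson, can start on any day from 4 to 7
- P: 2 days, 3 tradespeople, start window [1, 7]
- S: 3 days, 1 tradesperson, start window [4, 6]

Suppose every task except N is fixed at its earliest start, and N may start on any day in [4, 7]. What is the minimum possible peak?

N@4: d1:7  d2:7  d3:2  d4:7  d5:6  d6:5  d7:0  d8:0 → peak 7
N@5: d1:7  d2:7  d3:2  d4:6  d5:6  d6:6  d7:0  d8:0 → peak 7
N@6: d1:7  d2:7  d3:2  d4:6  d5:5  d6:6  d7:1  d8:0 → peak 7
N@7: d1:7  d2:7  d3:2  d4:6  d5:5  d6:5  d7:1  d8:1 → peak 7
Best is N@4, peak 7.

7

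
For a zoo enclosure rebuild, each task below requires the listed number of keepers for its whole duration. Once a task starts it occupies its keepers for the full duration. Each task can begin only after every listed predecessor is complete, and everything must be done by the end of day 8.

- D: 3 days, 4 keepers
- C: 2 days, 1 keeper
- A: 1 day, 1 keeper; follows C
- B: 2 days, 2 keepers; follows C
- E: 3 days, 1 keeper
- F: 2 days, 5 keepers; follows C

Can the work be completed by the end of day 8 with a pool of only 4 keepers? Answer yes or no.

no

The minimum achievable peak is 5; 4 < 5, so no feasible schedule stays within the cap.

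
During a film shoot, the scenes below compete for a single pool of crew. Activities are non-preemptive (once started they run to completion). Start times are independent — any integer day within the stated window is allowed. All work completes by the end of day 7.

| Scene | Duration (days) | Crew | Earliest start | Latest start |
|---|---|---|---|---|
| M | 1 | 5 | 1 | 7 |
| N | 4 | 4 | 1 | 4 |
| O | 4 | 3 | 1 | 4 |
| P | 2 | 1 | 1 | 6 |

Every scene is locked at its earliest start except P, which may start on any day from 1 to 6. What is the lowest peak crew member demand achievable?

12

P@1: d1:13  d2:8  d3:7  d4:7  d5:0  d6:0  d7:0 → peak 13
P@2: d1:12  d2:8  d3:8  d4:7  d5:0  d6:0  d7:0 → peak 12
P@3: d1:12  d2:7  d3:8  d4:8  d5:0  d6:0  d7:0 → peak 12
P@4: d1:12  d2:7  d3:7  d4:8  d5:1  d6:0  d7:0 → peak 12
P@5: d1:12  d2:7  d3:7  d4:7  d5:1  d6:1  d7:0 → peak 12
P@6: d1:12  d2:7  d3:7  d4:7  d5:0  d6:1  d7:1 → peak 12
Best is P@2, peak 12.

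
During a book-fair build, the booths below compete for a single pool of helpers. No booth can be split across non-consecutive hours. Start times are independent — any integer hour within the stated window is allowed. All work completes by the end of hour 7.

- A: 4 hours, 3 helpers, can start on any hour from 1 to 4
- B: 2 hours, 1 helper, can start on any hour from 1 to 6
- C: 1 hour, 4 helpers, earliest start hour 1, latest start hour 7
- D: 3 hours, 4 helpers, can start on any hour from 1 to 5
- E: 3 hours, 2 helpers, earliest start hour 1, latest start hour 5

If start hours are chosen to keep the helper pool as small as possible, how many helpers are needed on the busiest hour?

Early-start (A@1, B@1, C@1, D@1, E@1) gives peak 14: h1:14  h2:10  h3:9  h4:3  h5:0  h6:0  h7:0.
Shift C→3, D→4, E→5.
Schedule A@1, B@1, C@3, D@4, E@5: h1:4  h2:4  h3:7  h4:7  h5:6  h6:6  h7:2 — peak 7.

7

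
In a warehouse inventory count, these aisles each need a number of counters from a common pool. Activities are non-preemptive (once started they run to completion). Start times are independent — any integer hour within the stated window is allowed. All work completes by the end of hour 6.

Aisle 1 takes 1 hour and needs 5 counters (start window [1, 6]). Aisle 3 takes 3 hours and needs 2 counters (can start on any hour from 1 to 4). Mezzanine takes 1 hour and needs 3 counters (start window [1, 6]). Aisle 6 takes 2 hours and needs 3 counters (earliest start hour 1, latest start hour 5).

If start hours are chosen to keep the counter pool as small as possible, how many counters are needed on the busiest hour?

5

Early-start (Aisle 1@1, Aisle 3@1, Mezzanine@1, Aisle 6@1) gives peak 13: h1:13  h2:5  h3:2  h4:0  h5:0  h6:0.
Shift Aisle 3→2, Mezzanine→2, Aisle 6→3.
Schedule Aisle 1@1, Aisle 3@2, Mezzanine@2, Aisle 6@3: h1:5  h2:5  h3:5  h4:5  h5:0  h6:0 — peak 5.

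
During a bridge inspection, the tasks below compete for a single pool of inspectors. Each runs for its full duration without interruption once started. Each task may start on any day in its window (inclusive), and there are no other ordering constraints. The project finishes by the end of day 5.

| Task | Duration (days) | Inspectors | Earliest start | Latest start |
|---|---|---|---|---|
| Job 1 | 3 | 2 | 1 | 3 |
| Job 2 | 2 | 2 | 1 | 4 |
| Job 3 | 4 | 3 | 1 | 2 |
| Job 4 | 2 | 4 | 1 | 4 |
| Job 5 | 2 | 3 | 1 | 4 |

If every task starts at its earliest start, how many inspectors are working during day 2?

14

At early start, day 2 has: Job 1, Job 2, Job 3, Job 4, Job 5.
Demand: 2 + 2 + 3 + 4 + 3 = 14.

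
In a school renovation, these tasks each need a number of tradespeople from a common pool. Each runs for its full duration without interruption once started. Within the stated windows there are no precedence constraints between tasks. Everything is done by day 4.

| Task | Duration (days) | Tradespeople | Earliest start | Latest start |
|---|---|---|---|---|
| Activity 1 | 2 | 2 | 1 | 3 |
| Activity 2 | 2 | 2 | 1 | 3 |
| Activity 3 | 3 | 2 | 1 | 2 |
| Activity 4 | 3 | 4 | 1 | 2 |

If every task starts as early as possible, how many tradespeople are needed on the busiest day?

10

Early-start schedule: Activity 1@1, Activity 2@1, Activity 3@1, Activity 4@1.
Load per day: day 1: 10, day 2: 10, day 3: 6, day 4: 0.
Peak is 10.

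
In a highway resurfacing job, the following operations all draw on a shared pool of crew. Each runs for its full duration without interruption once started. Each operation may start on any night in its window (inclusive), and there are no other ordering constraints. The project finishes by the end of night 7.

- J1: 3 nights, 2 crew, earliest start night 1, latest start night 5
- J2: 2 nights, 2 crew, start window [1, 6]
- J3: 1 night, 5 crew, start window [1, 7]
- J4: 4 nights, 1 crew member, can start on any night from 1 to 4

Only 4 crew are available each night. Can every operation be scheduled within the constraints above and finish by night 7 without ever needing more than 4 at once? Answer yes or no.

The minimum achievable peak is 5; 4 < 5, so no feasible schedule stays within the cap.

no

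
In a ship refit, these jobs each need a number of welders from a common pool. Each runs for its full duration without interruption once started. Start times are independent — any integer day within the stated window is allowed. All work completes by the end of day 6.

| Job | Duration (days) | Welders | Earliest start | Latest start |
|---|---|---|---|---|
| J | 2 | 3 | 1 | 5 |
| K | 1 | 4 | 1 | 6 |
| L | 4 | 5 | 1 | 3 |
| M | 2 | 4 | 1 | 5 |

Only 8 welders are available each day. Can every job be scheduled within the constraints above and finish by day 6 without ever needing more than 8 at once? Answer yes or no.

Schedule J@1, K@5, L@1, M@5: d1:8  d2:8  d3:5  d4:5  d5:8  d6:4 — peak 8 ≤ 8.

yes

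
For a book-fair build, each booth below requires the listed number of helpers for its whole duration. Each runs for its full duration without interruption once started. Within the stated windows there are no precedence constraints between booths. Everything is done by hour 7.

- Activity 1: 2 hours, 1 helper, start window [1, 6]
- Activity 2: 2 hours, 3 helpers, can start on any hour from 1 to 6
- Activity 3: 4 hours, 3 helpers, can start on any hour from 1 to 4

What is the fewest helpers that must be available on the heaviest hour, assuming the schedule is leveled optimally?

4

Early-start (Activity 1@1, Activity 2@1, Activity 3@1) gives peak 7: h1:7  h2:7  h3:3  h4:3  h5:0  h6:0  h7:0.
Shift Activity 3→3.
Schedule Activity 1@1, Activity 2@1, Activity 3@3: h1:4  h2:4  h3:3  h4:3  h5:3  h6:3  h7:0 — peak 4.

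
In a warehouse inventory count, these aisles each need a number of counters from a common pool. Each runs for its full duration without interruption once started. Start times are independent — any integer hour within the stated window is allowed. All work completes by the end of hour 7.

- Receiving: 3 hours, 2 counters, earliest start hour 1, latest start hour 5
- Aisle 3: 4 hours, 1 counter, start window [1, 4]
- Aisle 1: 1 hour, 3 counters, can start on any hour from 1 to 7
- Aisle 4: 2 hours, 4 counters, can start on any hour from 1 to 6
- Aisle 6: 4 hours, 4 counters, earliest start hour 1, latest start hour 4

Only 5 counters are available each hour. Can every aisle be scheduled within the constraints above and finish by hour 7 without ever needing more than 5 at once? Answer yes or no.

no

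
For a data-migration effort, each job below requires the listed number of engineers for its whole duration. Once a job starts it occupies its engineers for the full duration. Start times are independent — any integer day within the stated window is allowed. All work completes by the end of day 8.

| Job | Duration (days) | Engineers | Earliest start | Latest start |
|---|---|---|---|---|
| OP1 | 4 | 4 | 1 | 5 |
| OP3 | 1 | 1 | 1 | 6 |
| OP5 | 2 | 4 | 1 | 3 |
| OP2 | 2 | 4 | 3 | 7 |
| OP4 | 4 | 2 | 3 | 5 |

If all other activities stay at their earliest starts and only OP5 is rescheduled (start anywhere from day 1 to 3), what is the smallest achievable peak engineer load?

OP5@1: d1:9  d2:8  d3:10  d4:10  d5:2  d6:2  d7:0  d8:0 → peak 10
OP5@2: d1:5  d2:8  d3:14  d4:10  d5:2  d6:2  d7:0  d8:0 → peak 14
OP5@3: d1:5  d2:4  d3:14  d4:14  d5:2  d6:2  d7:0  d8:0 → peak 14
Best is OP5@1, peak 10.

10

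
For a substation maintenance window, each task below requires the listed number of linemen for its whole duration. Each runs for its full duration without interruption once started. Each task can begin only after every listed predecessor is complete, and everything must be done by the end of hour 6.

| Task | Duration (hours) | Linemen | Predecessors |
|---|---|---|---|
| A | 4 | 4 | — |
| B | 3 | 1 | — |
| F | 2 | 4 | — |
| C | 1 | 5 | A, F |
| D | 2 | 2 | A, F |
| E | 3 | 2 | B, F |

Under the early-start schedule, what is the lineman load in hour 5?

At early start, hour 5 has: C, D, E.
Demand: 5 + 2 + 2 = 9.

9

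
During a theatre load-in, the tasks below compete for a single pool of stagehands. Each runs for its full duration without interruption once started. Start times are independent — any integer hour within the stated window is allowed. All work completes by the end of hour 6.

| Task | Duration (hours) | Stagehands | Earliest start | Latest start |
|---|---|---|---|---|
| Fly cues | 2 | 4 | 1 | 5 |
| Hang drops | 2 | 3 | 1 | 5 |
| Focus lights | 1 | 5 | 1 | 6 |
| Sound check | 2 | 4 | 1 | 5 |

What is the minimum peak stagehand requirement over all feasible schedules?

7

Early-start (Fly cues@1, Hang drops@1, Focus lights@1, Sound check@1) gives peak 16: h1:16  h2:11  h3:0  h4:0  h5:0  h6:0.
Shift Focus lights→3, Sound check→4.
Schedule Fly cues@1, Hang drops@1, Focus lights@3, Sound check@4: h1:7  h2:7  h3:5  h4:4  h5:4  h6:0 — peak 7.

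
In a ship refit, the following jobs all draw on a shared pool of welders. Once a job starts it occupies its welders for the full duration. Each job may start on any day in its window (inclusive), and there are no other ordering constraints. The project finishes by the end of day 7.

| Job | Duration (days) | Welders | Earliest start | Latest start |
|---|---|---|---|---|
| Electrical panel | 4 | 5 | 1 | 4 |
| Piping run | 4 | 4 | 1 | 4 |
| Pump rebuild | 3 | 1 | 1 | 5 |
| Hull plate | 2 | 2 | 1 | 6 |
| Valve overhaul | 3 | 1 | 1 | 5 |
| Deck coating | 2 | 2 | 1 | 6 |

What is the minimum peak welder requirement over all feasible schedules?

9

Early-start (Electrical panel@1, Piping run@1, Pump rebuild@1, Hull plate@1, Valve overhaul@1, Deck coating@1) gives peak 15: d1:15  d2:15  d3:11  d4:9  d5:0  d6:0  d7:0.
Shift Pump rebuild→5, Hull plate→5, Valve overhaul→5, Deck coating→5.
Schedule Electrical panel@1, Piping run@1, Pump rebuild@5, Hull plate@5, Valve overhaul@5, Deck coating@5: d1:9  d2:9  d3:9  d4:9  d5:6  d6:6  d7:2 — peak 9.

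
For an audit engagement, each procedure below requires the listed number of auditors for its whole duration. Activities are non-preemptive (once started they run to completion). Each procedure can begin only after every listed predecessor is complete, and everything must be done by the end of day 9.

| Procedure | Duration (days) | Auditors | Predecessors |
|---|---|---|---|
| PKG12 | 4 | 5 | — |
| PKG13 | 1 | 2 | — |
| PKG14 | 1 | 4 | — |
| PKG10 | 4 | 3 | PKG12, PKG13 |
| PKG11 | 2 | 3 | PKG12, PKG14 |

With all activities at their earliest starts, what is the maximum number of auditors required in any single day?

Early-start schedule: PKG12@1, PKG13@1, PKG14@1, PKG10@5, PKG11@5.
Load per day: day 1: 11, day 2: 5, day 3: 5, day 4: 5, day 5: 6, day 6: 6, day 7: 3, day 8: 3, day 9: 0.
Peak is 11.

11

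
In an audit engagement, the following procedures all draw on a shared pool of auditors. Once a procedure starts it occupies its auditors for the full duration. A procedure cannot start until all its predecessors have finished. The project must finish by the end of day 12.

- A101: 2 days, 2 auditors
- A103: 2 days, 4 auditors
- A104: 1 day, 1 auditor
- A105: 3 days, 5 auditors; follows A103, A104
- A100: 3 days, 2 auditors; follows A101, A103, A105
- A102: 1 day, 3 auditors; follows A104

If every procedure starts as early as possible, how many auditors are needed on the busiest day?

Early-start schedule: A101@1, A103@1, A104@1, A105@3, A100@6, A102@2.
Load per day: day 1: 7, day 2: 9, day 3: 5, day 4: 5, day 5: 5, day 6: 2, day 7: 2, day 8: 2, day 9: 0, day 10: 0, day 11: 0, day 12: 0.
Peak is 9.

9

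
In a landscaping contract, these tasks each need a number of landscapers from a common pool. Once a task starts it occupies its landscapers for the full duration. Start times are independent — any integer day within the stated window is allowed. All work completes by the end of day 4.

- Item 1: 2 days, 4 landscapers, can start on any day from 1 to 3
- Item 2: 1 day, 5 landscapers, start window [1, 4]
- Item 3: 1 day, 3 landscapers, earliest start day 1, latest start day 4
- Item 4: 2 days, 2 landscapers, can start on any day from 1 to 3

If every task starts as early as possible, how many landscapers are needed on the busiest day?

14

Early-start schedule: Item 1@1, Item 2@1, Item 3@1, Item 4@1.
Load per day: day 1: 14, day 2: 6, day 3: 0, day 4: 0.
Peak is 14.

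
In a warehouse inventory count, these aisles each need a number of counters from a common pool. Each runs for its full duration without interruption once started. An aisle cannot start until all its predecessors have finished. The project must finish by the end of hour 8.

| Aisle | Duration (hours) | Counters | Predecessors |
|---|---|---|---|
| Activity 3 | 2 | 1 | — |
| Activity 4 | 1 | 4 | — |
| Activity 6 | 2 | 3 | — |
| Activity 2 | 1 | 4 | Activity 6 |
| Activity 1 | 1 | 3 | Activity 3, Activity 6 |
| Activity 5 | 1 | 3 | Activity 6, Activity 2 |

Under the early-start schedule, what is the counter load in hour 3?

7

At early start, hour 3 has: Activity 2, Activity 1.
Demand: 4 + 3 = 7.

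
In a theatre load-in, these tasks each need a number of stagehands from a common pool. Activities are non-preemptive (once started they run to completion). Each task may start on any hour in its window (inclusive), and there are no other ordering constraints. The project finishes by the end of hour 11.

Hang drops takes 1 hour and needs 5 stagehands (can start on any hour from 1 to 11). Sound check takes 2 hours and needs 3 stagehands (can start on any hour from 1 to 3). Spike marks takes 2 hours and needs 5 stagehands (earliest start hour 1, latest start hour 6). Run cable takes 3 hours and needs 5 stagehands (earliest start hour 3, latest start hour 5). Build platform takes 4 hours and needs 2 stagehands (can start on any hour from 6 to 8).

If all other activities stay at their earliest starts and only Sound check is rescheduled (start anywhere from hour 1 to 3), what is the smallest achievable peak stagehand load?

10

Sound check@1: h1:13  h2:8  h3:5  h4:5  h5:5  h6:2  h7:2  h8:2  h9:2  h10:0  h11:0 → peak 13
Sound check@2: h1:10  h2:8  h3:8  h4:5  h5:5  h6:2  h7:2  h8:2  h9:2  h10:0  h11:0 → peak 10
Sound check@3: h1:10  h2:5  h3:8  h4:8  h5:5  h6:2  h7:2  h8:2  h9:2  h10:0  h11:0 → peak 10
Best is Sound check@2, peak 10.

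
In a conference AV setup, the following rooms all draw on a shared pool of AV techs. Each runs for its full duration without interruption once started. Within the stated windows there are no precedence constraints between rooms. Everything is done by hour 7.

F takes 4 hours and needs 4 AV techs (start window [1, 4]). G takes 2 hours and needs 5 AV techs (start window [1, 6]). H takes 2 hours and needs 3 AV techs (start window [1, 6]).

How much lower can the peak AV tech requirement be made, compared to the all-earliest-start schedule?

5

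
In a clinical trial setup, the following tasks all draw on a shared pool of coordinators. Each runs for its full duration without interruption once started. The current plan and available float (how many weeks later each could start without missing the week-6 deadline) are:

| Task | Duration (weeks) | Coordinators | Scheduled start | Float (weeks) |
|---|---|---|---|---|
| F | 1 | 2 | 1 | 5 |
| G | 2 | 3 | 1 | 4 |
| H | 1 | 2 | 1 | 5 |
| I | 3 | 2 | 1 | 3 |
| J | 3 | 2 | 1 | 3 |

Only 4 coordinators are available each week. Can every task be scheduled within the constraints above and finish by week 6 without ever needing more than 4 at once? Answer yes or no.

yes

Schedule F@1, G@2, H@1, I@4, J@4: w1:4  w2:3  w3:3  w4:4  w5:4  w6:4 — peak 4 ≤ 4.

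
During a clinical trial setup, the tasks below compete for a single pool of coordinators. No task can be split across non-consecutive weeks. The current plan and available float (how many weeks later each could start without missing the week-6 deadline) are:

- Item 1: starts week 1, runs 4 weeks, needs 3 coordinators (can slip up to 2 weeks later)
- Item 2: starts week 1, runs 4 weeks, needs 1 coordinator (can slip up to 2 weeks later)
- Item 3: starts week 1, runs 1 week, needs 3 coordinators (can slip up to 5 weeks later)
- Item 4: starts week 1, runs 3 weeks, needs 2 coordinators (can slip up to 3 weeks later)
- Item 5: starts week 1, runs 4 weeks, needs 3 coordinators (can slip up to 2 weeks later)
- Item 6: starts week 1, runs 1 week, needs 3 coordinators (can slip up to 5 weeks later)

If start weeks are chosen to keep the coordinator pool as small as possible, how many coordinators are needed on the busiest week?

Early-start (Item 1@1, Item 2@1, Item 3@1, Item 4@1, Item 5@1, Item 6@1) gives peak 15: w1:15  w2:9  w3:9  w4:7  w5:0  w6:0.
Shift Item 5→2, Item 6→5.
Schedule Item 1@1, Item 2@1, Item 3@1, Item 4@1, Item 5@2, Item 6@5: w1:9  w2:9  w3:9  w4:7  w5:6  w6:0 — peak 9.

9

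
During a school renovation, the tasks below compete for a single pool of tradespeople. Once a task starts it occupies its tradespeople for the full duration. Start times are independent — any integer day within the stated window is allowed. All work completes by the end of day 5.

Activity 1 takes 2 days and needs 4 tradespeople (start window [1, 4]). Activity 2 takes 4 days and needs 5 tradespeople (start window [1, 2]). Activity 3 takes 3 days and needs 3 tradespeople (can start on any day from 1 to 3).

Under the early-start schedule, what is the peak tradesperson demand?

Early-start schedule: Activity 1@1, Activity 2@1, Activity 3@1.
Load per day: day 1: 12, day 2: 12, day 3: 8, day 4: 5, day 5: 0.
Peak is 12.

12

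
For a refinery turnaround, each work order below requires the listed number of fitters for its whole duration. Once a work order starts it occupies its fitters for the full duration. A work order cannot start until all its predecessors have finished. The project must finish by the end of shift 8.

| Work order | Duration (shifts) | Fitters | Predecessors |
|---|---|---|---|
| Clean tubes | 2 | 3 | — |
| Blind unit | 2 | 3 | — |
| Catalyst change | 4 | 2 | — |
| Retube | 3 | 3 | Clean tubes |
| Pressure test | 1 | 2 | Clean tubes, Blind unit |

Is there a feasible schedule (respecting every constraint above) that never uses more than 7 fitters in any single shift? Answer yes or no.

yes

Schedule Clean tubes@1, Blind unit@3, Catalyst change@1, Retube@5, Pressure test@5: s1:5  s2:5  s3:5  s4:5  s5:5  s6:3  s7:3  s8:0 — peak 5 ≤ 7.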